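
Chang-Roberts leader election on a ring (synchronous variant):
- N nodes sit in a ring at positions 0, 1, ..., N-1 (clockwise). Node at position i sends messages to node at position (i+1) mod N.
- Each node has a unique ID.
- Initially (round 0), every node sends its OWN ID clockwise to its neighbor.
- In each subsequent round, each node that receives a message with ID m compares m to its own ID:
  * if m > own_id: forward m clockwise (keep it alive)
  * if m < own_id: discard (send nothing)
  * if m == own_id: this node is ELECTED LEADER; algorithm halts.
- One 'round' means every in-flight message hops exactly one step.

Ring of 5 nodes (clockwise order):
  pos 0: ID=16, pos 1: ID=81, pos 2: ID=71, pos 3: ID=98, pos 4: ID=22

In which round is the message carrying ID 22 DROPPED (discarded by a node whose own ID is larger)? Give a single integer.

Round 1: pos1(id81) recv 16: drop; pos2(id71) recv 81: fwd; pos3(id98) recv 71: drop; pos4(id22) recv 98: fwd; pos0(id16) recv 22: fwd
Round 2: pos3(id98) recv 81: drop; pos0(id16) recv 98: fwd; pos1(id81) recv 22: drop
Round 3: pos1(id81) recv 98: fwd
Round 4: pos2(id71) recv 98: fwd
Round 5: pos3(id98) recv 98: ELECTED
Message ID 22 originates at pos 4; dropped at pos 1 in round 2

Answer: 2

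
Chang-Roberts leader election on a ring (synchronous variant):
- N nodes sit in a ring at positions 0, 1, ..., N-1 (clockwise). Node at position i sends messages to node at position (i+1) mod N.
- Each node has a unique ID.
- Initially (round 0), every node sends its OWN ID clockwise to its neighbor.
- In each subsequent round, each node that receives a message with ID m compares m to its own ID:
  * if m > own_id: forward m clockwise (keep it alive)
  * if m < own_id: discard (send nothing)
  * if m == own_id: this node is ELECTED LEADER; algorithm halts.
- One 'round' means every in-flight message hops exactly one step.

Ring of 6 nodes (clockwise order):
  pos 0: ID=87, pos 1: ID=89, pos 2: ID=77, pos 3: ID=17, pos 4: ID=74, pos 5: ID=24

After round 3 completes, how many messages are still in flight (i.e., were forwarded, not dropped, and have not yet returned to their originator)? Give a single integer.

Round 1: pos1(id89) recv 87: drop; pos2(id77) recv 89: fwd; pos3(id17) recv 77: fwd; pos4(id74) recv 17: drop; pos5(id24) recv 74: fwd; pos0(id87) recv 24: drop
Round 2: pos3(id17) recv 89: fwd; pos4(id74) recv 77: fwd; pos0(id87) recv 74: drop
Round 3: pos4(id74) recv 89: fwd; pos5(id24) recv 77: fwd
After round 3: 2 messages still in flight

Answer: 2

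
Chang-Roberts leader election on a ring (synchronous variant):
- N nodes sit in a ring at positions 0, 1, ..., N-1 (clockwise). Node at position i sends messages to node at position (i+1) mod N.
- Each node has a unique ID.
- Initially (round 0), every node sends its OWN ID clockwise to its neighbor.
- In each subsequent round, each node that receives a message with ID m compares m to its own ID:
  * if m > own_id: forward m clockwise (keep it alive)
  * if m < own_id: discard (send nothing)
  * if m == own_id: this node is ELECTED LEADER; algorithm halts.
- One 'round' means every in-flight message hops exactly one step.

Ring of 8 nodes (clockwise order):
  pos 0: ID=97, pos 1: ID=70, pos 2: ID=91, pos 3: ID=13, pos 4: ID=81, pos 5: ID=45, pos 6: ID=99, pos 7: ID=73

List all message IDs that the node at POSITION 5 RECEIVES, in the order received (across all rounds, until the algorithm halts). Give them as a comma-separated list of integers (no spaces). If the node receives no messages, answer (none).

Round 1: pos1(id70) recv 97: fwd; pos2(id91) recv 70: drop; pos3(id13) recv 91: fwd; pos4(id81) recv 13: drop; pos5(id45) recv 81: fwd; pos6(id99) recv 45: drop; pos7(id73) recv 99: fwd; pos0(id97) recv 73: drop
Round 2: pos2(id91) recv 97: fwd; pos4(id81) recv 91: fwd; pos6(id99) recv 81: drop; pos0(id97) recv 99: fwd
Round 3: pos3(id13) recv 97: fwd; pos5(id45) recv 91: fwd; pos1(id70) recv 99: fwd
Round 4: pos4(id81) recv 97: fwd; pos6(id99) recv 91: drop; pos2(id91) recv 99: fwd
Round 5: pos5(id45) recv 97: fwd; pos3(id13) recv 99: fwd
Round 6: pos6(id99) recv 97: drop; pos4(id81) recv 99: fwd
Round 7: pos5(id45) recv 99: fwd
Round 8: pos6(id99) recv 99: ELECTED

Answer: 81,91,97,99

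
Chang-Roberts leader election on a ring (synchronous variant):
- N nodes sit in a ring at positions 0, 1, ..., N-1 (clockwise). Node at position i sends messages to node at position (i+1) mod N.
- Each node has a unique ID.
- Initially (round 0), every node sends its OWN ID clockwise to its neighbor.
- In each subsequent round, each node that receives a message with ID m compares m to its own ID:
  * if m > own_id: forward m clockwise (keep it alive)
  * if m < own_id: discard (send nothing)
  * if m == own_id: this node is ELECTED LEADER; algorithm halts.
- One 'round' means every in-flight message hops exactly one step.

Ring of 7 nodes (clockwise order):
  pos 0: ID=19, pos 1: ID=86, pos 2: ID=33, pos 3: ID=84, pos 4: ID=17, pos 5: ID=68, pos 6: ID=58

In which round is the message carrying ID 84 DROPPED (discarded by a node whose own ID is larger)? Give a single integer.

Round 1: pos1(id86) recv 19: drop; pos2(id33) recv 86: fwd; pos3(id84) recv 33: drop; pos4(id17) recv 84: fwd; pos5(id68) recv 17: drop; pos6(id58) recv 68: fwd; pos0(id19) recv 58: fwd
Round 2: pos3(id84) recv 86: fwd; pos5(id68) recv 84: fwd; pos0(id19) recv 68: fwd; pos1(id86) recv 58: drop
Round 3: pos4(id17) recv 86: fwd; pos6(id58) recv 84: fwd; pos1(id86) recv 68: drop
Round 4: pos5(id68) recv 86: fwd; pos0(id19) recv 84: fwd
Round 5: pos6(id58) recv 86: fwd; pos1(id86) recv 84: drop
Round 6: pos0(id19) recv 86: fwd
Round 7: pos1(id86) recv 86: ELECTED
Message ID 84 originates at pos 3; dropped at pos 1 in round 5

Answer: 5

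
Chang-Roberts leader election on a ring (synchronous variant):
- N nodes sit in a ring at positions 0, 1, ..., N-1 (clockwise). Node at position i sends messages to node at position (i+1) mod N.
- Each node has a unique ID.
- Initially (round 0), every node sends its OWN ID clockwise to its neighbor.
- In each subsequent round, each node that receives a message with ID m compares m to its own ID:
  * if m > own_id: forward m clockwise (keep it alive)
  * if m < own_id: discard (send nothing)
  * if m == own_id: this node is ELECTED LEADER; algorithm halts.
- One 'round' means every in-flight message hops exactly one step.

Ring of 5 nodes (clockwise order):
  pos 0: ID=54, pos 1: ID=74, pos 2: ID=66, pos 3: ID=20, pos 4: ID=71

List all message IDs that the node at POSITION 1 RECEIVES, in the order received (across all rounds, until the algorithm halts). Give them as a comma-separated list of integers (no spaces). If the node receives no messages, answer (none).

Round 1: pos1(id74) recv 54: drop; pos2(id66) recv 74: fwd; pos3(id20) recv 66: fwd; pos4(id71) recv 20: drop; pos0(id54) recv 71: fwd
Round 2: pos3(id20) recv 74: fwd; pos4(id71) recv 66: drop; pos1(id74) recv 71: drop
Round 3: pos4(id71) recv 74: fwd
Round 4: pos0(id54) recv 74: fwd
Round 5: pos1(id74) recv 74: ELECTED

Answer: 54,71,74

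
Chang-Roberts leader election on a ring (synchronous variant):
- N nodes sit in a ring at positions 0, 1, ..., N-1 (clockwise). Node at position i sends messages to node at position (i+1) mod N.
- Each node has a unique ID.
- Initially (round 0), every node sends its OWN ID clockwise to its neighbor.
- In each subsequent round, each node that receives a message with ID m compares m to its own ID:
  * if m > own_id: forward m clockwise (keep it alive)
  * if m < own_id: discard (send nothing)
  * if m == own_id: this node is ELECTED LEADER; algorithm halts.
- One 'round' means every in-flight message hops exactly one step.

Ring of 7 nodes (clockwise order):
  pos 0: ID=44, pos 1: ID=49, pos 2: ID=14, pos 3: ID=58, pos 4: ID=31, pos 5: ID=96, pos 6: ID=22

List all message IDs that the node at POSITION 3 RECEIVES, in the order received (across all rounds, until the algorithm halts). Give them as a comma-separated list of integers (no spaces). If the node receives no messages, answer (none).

Round 1: pos1(id49) recv 44: drop; pos2(id14) recv 49: fwd; pos3(id58) recv 14: drop; pos4(id31) recv 58: fwd; pos5(id96) recv 31: drop; pos6(id22) recv 96: fwd; pos0(id44) recv 22: drop
Round 2: pos3(id58) recv 49: drop; pos5(id96) recv 58: drop; pos0(id44) recv 96: fwd
Round 3: pos1(id49) recv 96: fwd
Round 4: pos2(id14) recv 96: fwd
Round 5: pos3(id58) recv 96: fwd
Round 6: pos4(id31) recv 96: fwd
Round 7: pos5(id96) recv 96: ELECTED

Answer: 14,49,96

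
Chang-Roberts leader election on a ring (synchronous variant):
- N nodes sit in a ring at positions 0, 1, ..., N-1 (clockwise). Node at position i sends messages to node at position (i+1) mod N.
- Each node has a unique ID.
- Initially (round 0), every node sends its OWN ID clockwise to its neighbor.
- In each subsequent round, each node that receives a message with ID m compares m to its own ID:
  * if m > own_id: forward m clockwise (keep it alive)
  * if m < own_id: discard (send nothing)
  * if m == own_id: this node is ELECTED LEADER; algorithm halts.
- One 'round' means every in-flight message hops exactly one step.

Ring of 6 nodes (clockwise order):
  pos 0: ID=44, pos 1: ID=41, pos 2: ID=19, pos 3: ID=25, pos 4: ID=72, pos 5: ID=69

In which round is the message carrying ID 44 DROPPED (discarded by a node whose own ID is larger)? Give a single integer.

Round 1: pos1(id41) recv 44: fwd; pos2(id19) recv 41: fwd; pos3(id25) recv 19: drop; pos4(id72) recv 25: drop; pos5(id69) recv 72: fwd; pos0(id44) recv 69: fwd
Round 2: pos2(id19) recv 44: fwd; pos3(id25) recv 41: fwd; pos0(id44) recv 72: fwd; pos1(id41) recv 69: fwd
Round 3: pos3(id25) recv 44: fwd; pos4(id72) recv 41: drop; pos1(id41) recv 72: fwd; pos2(id19) recv 69: fwd
Round 4: pos4(id72) recv 44: drop; pos2(id19) recv 72: fwd; pos3(id25) recv 69: fwd
Round 5: pos3(id25) recv 72: fwd; pos4(id72) recv 69: drop
Round 6: pos4(id72) recv 72: ELECTED
Message ID 44 originates at pos 0; dropped at pos 4 in round 4

Answer: 4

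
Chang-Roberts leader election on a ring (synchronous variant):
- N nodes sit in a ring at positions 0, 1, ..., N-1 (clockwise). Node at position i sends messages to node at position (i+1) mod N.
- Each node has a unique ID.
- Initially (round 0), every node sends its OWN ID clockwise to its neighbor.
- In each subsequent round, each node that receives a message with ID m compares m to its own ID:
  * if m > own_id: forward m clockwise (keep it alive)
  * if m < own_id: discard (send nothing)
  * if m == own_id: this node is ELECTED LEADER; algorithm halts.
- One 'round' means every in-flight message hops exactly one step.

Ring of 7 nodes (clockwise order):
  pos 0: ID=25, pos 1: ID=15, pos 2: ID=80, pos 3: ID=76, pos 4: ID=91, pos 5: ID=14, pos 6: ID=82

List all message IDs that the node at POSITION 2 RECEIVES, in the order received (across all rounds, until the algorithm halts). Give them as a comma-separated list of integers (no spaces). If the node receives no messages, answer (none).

Round 1: pos1(id15) recv 25: fwd; pos2(id80) recv 15: drop; pos3(id76) recv 80: fwd; pos4(id91) recv 76: drop; pos5(id14) recv 91: fwd; pos6(id82) recv 14: drop; pos0(id25) recv 82: fwd
Round 2: pos2(id80) recv 25: drop; pos4(id91) recv 80: drop; pos6(id82) recv 91: fwd; pos1(id15) recv 82: fwd
Round 3: pos0(id25) recv 91: fwd; pos2(id80) recv 82: fwd
Round 4: pos1(id15) recv 91: fwd; pos3(id76) recv 82: fwd
Round 5: pos2(id80) recv 91: fwd; pos4(id91) recv 82: drop
Round 6: pos3(id76) recv 91: fwd
Round 7: pos4(id91) recv 91: ELECTED

Answer: 15,25,82,91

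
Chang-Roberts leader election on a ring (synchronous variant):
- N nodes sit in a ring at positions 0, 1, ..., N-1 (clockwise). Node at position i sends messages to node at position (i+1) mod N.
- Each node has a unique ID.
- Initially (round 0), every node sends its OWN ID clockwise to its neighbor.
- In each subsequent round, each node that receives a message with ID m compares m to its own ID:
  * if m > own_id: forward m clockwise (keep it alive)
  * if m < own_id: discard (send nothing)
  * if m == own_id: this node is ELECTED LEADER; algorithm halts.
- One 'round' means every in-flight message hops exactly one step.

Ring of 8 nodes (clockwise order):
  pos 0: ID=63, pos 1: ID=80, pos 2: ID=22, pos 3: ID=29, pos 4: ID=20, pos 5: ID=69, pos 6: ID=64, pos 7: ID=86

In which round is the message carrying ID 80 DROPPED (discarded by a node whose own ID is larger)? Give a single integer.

Answer: 6

Derivation:
Round 1: pos1(id80) recv 63: drop; pos2(id22) recv 80: fwd; pos3(id29) recv 22: drop; pos4(id20) recv 29: fwd; pos5(id69) recv 20: drop; pos6(id64) recv 69: fwd; pos7(id86) recv 64: drop; pos0(id63) recv 86: fwd
Round 2: pos3(id29) recv 80: fwd; pos5(id69) recv 29: drop; pos7(id86) recv 69: drop; pos1(id80) recv 86: fwd
Round 3: pos4(id20) recv 80: fwd; pos2(id22) recv 86: fwd
Round 4: pos5(id69) recv 80: fwd; pos3(id29) recv 86: fwd
Round 5: pos6(id64) recv 80: fwd; pos4(id20) recv 86: fwd
Round 6: pos7(id86) recv 80: drop; pos5(id69) recv 86: fwd
Round 7: pos6(id64) recv 86: fwd
Round 8: pos7(id86) recv 86: ELECTED
Message ID 80 originates at pos 1; dropped at pos 7 in round 6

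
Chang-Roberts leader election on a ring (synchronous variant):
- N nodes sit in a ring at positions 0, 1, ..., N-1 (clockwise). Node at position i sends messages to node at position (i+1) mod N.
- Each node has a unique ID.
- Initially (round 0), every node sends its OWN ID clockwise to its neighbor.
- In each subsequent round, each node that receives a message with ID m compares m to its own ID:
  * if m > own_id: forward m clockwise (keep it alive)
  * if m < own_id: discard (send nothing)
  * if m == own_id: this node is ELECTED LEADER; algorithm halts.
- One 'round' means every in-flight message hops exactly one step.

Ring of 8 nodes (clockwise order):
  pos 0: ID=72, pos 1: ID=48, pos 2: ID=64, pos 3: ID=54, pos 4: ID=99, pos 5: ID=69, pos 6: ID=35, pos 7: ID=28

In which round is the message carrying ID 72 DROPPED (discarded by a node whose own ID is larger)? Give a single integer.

Answer: 4

Derivation:
Round 1: pos1(id48) recv 72: fwd; pos2(id64) recv 48: drop; pos3(id54) recv 64: fwd; pos4(id99) recv 54: drop; pos5(id69) recv 99: fwd; pos6(id35) recv 69: fwd; pos7(id28) recv 35: fwd; pos0(id72) recv 28: drop
Round 2: pos2(id64) recv 72: fwd; pos4(id99) recv 64: drop; pos6(id35) recv 99: fwd; pos7(id28) recv 69: fwd; pos0(id72) recv 35: drop
Round 3: pos3(id54) recv 72: fwd; pos7(id28) recv 99: fwd; pos0(id72) recv 69: drop
Round 4: pos4(id99) recv 72: drop; pos0(id72) recv 99: fwd
Round 5: pos1(id48) recv 99: fwd
Round 6: pos2(id64) recv 99: fwd
Round 7: pos3(id54) recv 99: fwd
Round 8: pos4(id99) recv 99: ELECTED
Message ID 72 originates at pos 0; dropped at pos 4 in round 4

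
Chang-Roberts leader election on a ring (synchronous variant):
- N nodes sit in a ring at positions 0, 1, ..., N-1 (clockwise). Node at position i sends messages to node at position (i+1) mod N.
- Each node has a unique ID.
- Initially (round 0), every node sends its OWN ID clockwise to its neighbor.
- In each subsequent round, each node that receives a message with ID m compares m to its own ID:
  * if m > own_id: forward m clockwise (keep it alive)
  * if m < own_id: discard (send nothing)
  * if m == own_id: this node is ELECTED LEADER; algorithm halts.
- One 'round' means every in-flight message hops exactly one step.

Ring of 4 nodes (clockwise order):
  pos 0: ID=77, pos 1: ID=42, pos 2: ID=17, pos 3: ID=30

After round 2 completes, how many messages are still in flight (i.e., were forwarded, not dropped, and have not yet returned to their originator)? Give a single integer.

Round 1: pos1(id42) recv 77: fwd; pos2(id17) recv 42: fwd; pos3(id30) recv 17: drop; pos0(id77) recv 30: drop
Round 2: pos2(id17) recv 77: fwd; pos3(id30) recv 42: fwd
After round 2: 2 messages still in flight

Answer: 2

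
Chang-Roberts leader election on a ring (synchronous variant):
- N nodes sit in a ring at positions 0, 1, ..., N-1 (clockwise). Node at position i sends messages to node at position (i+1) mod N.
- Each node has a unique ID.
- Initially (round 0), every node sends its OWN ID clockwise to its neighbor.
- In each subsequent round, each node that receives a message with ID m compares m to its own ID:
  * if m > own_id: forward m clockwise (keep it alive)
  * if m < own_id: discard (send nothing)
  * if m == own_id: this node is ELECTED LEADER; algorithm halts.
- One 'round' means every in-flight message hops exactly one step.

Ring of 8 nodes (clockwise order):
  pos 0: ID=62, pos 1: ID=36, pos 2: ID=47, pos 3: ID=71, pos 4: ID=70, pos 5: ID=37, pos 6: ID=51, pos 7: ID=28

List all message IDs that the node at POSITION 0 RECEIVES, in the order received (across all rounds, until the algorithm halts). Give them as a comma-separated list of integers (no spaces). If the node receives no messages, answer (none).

Round 1: pos1(id36) recv 62: fwd; pos2(id47) recv 36: drop; pos3(id71) recv 47: drop; pos4(id70) recv 71: fwd; pos5(id37) recv 70: fwd; pos6(id51) recv 37: drop; pos7(id28) recv 51: fwd; pos0(id62) recv 28: drop
Round 2: pos2(id47) recv 62: fwd; pos5(id37) recv 71: fwd; pos6(id51) recv 70: fwd; pos0(id62) recv 51: drop
Round 3: pos3(id71) recv 62: drop; pos6(id51) recv 71: fwd; pos7(id28) recv 70: fwd
Round 4: pos7(id28) recv 71: fwd; pos0(id62) recv 70: fwd
Round 5: pos0(id62) recv 71: fwd; pos1(id36) recv 70: fwd
Round 6: pos1(id36) recv 71: fwd; pos2(id47) recv 70: fwd
Round 7: pos2(id47) recv 71: fwd; pos3(id71) recv 70: drop
Round 8: pos3(id71) recv 71: ELECTED

Answer: 28,51,70,71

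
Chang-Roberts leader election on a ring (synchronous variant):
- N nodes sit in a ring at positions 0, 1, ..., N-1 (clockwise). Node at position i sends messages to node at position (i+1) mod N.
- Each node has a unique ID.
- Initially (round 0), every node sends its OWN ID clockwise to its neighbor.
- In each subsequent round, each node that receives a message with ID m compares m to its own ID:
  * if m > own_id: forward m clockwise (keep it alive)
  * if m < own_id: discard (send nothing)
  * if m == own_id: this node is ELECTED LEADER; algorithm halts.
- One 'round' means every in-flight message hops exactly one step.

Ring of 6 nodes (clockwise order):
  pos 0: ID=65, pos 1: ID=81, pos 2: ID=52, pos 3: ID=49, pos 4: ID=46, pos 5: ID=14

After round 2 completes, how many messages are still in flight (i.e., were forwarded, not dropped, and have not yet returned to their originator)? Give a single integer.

Round 1: pos1(id81) recv 65: drop; pos2(id52) recv 81: fwd; pos3(id49) recv 52: fwd; pos4(id46) recv 49: fwd; pos5(id14) recv 46: fwd; pos0(id65) recv 14: drop
Round 2: pos3(id49) recv 81: fwd; pos4(id46) recv 52: fwd; pos5(id14) recv 49: fwd; pos0(id65) recv 46: drop
After round 2: 3 messages still in flight

Answer: 3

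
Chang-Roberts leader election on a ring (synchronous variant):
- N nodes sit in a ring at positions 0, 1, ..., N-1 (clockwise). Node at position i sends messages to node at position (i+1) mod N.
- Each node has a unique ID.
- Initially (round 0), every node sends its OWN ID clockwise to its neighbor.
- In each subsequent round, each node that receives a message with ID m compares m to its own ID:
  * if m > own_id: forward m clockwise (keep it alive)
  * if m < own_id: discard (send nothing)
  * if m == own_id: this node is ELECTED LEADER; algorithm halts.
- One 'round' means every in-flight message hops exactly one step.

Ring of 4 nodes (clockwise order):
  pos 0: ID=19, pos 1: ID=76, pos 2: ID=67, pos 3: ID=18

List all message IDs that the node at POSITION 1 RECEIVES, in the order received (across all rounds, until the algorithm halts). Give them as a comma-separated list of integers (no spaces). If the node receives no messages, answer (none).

Answer: 19,67,76

Derivation:
Round 1: pos1(id76) recv 19: drop; pos2(id67) recv 76: fwd; pos3(id18) recv 67: fwd; pos0(id19) recv 18: drop
Round 2: pos3(id18) recv 76: fwd; pos0(id19) recv 67: fwd
Round 3: pos0(id19) recv 76: fwd; pos1(id76) recv 67: drop
Round 4: pos1(id76) recv 76: ELECTED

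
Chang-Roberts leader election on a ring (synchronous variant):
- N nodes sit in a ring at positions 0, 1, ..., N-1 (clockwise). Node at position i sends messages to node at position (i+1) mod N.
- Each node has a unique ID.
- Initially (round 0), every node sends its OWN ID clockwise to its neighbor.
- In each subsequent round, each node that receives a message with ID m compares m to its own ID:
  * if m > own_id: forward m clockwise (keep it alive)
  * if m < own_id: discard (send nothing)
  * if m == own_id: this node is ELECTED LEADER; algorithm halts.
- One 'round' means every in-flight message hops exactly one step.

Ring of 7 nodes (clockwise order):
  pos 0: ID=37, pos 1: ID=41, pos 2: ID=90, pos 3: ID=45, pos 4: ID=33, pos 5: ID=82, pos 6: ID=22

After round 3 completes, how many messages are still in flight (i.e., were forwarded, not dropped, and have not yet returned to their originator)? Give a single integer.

Round 1: pos1(id41) recv 37: drop; pos2(id90) recv 41: drop; pos3(id45) recv 90: fwd; pos4(id33) recv 45: fwd; pos5(id82) recv 33: drop; pos6(id22) recv 82: fwd; pos0(id37) recv 22: drop
Round 2: pos4(id33) recv 90: fwd; pos5(id82) recv 45: drop; pos0(id37) recv 82: fwd
Round 3: pos5(id82) recv 90: fwd; pos1(id41) recv 82: fwd
After round 3: 2 messages still in flight

Answer: 2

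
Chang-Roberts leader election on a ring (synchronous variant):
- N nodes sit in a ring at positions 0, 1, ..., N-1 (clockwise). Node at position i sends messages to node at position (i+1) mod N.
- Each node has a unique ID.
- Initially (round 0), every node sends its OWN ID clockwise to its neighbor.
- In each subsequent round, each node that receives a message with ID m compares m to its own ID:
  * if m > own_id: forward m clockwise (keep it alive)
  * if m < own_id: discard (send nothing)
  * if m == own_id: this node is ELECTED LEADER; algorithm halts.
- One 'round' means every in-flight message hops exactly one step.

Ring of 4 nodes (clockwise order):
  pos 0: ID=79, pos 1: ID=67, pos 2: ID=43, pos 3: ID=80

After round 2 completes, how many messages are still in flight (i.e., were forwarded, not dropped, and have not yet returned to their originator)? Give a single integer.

Answer: 2

Derivation:
Round 1: pos1(id67) recv 79: fwd; pos2(id43) recv 67: fwd; pos3(id80) recv 43: drop; pos0(id79) recv 80: fwd
Round 2: pos2(id43) recv 79: fwd; pos3(id80) recv 67: drop; pos1(id67) recv 80: fwd
After round 2: 2 messages still in flight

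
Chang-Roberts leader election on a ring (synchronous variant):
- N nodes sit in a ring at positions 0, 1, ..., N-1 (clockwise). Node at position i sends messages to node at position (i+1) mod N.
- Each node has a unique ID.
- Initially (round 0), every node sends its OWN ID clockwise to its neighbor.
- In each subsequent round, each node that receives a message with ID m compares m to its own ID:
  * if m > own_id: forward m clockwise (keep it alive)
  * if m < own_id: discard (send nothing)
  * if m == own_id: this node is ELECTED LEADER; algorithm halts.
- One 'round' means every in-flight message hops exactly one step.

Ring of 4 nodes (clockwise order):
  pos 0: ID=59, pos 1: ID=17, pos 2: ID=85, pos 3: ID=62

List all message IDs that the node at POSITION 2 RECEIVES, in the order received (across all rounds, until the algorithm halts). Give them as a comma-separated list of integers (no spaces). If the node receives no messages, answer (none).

Round 1: pos1(id17) recv 59: fwd; pos2(id85) recv 17: drop; pos3(id62) recv 85: fwd; pos0(id59) recv 62: fwd
Round 2: pos2(id85) recv 59: drop; pos0(id59) recv 85: fwd; pos1(id17) recv 62: fwd
Round 3: pos1(id17) recv 85: fwd; pos2(id85) recv 62: drop
Round 4: pos2(id85) recv 85: ELECTED

Answer: 17,59,62,85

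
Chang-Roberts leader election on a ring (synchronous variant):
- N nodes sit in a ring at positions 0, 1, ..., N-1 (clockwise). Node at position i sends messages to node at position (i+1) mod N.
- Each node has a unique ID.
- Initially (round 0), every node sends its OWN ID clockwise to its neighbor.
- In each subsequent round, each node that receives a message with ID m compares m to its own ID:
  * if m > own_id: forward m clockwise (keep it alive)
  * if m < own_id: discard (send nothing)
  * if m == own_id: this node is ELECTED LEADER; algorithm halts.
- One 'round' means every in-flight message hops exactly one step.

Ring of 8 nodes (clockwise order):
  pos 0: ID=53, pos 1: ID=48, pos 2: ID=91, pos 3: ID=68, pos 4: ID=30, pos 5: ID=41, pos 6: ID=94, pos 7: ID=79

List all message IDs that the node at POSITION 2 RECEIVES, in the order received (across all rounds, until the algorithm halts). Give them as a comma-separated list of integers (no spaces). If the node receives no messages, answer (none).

Answer: 48,53,79,94

Derivation:
Round 1: pos1(id48) recv 53: fwd; pos2(id91) recv 48: drop; pos3(id68) recv 91: fwd; pos4(id30) recv 68: fwd; pos5(id41) recv 30: drop; pos6(id94) recv 41: drop; pos7(id79) recv 94: fwd; pos0(id53) recv 79: fwd
Round 2: pos2(id91) recv 53: drop; pos4(id30) recv 91: fwd; pos5(id41) recv 68: fwd; pos0(id53) recv 94: fwd; pos1(id48) recv 79: fwd
Round 3: pos5(id41) recv 91: fwd; pos6(id94) recv 68: drop; pos1(id48) recv 94: fwd; pos2(id91) recv 79: drop
Round 4: pos6(id94) recv 91: drop; pos2(id91) recv 94: fwd
Round 5: pos3(id68) recv 94: fwd
Round 6: pos4(id30) recv 94: fwd
Round 7: pos5(id41) recv 94: fwd
Round 8: pos6(id94) recv 94: ELECTED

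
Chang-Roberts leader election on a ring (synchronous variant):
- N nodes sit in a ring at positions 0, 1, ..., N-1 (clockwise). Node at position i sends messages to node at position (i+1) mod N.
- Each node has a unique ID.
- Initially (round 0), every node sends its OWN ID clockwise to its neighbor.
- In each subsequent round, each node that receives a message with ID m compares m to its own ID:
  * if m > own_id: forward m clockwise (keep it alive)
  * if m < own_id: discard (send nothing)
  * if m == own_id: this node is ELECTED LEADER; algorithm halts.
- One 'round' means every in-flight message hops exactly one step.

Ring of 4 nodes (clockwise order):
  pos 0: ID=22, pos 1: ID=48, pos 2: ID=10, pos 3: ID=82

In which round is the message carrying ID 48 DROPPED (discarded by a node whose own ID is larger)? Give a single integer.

Round 1: pos1(id48) recv 22: drop; pos2(id10) recv 48: fwd; pos3(id82) recv 10: drop; pos0(id22) recv 82: fwd
Round 2: pos3(id82) recv 48: drop; pos1(id48) recv 82: fwd
Round 3: pos2(id10) recv 82: fwd
Round 4: pos3(id82) recv 82: ELECTED
Message ID 48 originates at pos 1; dropped at pos 3 in round 2

Answer: 2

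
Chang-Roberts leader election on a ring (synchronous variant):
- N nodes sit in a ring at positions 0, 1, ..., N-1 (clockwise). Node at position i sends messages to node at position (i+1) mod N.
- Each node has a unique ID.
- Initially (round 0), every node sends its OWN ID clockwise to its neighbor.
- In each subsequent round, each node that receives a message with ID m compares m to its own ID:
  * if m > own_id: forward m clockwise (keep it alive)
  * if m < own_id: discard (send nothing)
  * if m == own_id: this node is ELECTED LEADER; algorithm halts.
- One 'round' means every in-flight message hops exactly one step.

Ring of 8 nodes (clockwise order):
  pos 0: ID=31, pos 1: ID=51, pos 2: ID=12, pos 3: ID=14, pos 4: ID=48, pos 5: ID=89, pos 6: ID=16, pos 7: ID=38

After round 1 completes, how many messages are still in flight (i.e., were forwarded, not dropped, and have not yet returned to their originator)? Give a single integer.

Answer: 3

Derivation:
Round 1: pos1(id51) recv 31: drop; pos2(id12) recv 51: fwd; pos3(id14) recv 12: drop; pos4(id48) recv 14: drop; pos5(id89) recv 48: drop; pos6(id16) recv 89: fwd; pos7(id38) recv 16: drop; pos0(id31) recv 38: fwd
After round 1: 3 messages still in flight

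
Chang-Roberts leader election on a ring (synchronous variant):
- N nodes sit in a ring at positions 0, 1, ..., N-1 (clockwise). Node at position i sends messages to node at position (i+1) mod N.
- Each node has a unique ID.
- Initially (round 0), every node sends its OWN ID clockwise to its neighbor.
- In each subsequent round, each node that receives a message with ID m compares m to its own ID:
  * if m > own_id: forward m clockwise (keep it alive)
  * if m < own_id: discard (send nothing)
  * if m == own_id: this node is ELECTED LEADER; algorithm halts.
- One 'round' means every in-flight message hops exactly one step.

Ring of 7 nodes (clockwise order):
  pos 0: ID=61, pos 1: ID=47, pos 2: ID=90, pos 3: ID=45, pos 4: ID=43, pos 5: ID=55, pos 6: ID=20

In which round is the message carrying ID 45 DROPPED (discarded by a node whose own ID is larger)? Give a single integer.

Answer: 2

Derivation:
Round 1: pos1(id47) recv 61: fwd; pos2(id90) recv 47: drop; pos3(id45) recv 90: fwd; pos4(id43) recv 45: fwd; pos5(id55) recv 43: drop; pos6(id20) recv 55: fwd; pos0(id61) recv 20: drop
Round 2: pos2(id90) recv 61: drop; pos4(id43) recv 90: fwd; pos5(id55) recv 45: drop; pos0(id61) recv 55: drop
Round 3: pos5(id55) recv 90: fwd
Round 4: pos6(id20) recv 90: fwd
Round 5: pos0(id61) recv 90: fwd
Round 6: pos1(id47) recv 90: fwd
Round 7: pos2(id90) recv 90: ELECTED
Message ID 45 originates at pos 3; dropped at pos 5 in round 2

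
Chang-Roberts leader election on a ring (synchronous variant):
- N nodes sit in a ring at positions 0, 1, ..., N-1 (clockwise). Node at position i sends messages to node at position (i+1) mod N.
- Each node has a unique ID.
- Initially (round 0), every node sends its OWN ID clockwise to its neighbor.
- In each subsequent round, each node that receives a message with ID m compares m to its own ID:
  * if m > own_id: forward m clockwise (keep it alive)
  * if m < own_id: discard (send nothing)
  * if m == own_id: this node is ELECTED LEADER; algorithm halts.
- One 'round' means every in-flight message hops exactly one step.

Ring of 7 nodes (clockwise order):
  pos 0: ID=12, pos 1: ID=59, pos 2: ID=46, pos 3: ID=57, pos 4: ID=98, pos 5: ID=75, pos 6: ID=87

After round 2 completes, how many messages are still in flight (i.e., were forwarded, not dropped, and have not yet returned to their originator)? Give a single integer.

Answer: 3

Derivation:
Round 1: pos1(id59) recv 12: drop; pos2(id46) recv 59: fwd; pos3(id57) recv 46: drop; pos4(id98) recv 57: drop; pos5(id75) recv 98: fwd; pos6(id87) recv 75: drop; pos0(id12) recv 87: fwd
Round 2: pos3(id57) recv 59: fwd; pos6(id87) recv 98: fwd; pos1(id59) recv 87: fwd
After round 2: 3 messages still in flight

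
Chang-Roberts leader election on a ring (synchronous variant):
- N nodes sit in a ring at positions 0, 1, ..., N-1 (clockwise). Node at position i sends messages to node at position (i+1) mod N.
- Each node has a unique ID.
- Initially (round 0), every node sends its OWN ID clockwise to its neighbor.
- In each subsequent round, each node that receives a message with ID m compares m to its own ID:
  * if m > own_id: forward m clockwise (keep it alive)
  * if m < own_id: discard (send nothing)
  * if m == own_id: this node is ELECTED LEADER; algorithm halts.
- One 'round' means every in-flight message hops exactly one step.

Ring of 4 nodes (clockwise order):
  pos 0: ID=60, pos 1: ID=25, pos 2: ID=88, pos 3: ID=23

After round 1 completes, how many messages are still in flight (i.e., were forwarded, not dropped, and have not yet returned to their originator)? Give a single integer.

Answer: 2

Derivation:
Round 1: pos1(id25) recv 60: fwd; pos2(id88) recv 25: drop; pos3(id23) recv 88: fwd; pos0(id60) recv 23: drop
After round 1: 2 messages still in flight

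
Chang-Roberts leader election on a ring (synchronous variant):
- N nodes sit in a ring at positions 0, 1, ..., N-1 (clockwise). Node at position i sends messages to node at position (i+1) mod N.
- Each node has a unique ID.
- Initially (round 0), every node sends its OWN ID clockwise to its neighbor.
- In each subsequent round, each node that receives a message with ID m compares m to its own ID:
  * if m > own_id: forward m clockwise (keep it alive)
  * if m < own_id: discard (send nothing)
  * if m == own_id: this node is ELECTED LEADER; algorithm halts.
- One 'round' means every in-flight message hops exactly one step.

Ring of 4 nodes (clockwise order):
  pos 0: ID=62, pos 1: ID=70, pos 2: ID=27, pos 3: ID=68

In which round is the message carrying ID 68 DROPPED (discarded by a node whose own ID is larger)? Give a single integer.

Round 1: pos1(id70) recv 62: drop; pos2(id27) recv 70: fwd; pos3(id68) recv 27: drop; pos0(id62) recv 68: fwd
Round 2: pos3(id68) recv 70: fwd; pos1(id70) recv 68: drop
Round 3: pos0(id62) recv 70: fwd
Round 4: pos1(id70) recv 70: ELECTED
Message ID 68 originates at pos 3; dropped at pos 1 in round 2

Answer: 2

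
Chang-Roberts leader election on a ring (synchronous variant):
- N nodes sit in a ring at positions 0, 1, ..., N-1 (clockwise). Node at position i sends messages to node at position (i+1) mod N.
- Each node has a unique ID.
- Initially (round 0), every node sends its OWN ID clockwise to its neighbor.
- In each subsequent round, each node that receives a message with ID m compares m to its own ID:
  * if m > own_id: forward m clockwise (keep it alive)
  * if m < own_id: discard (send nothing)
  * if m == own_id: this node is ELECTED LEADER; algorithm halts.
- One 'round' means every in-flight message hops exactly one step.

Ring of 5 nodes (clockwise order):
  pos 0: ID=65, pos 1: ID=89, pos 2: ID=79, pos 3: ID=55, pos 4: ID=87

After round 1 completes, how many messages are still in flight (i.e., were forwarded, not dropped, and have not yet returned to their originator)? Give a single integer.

Round 1: pos1(id89) recv 65: drop; pos2(id79) recv 89: fwd; pos3(id55) recv 79: fwd; pos4(id87) recv 55: drop; pos0(id65) recv 87: fwd
After round 1: 3 messages still in flight

Answer: 3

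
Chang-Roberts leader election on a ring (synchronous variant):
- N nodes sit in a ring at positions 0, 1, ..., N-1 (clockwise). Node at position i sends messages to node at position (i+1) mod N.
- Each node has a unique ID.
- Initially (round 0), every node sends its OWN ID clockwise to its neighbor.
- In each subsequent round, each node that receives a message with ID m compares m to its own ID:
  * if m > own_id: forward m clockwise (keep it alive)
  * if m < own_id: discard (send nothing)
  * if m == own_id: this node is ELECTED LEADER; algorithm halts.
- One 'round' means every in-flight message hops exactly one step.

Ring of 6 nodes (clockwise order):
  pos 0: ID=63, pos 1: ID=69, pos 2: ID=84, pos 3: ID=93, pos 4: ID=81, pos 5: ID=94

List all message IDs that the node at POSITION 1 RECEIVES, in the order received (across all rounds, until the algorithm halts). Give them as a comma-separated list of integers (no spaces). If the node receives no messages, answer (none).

Round 1: pos1(id69) recv 63: drop; pos2(id84) recv 69: drop; pos3(id93) recv 84: drop; pos4(id81) recv 93: fwd; pos5(id94) recv 81: drop; pos0(id63) recv 94: fwd
Round 2: pos5(id94) recv 93: drop; pos1(id69) recv 94: fwd
Round 3: pos2(id84) recv 94: fwd
Round 4: pos3(id93) recv 94: fwd
Round 5: pos4(id81) recv 94: fwd
Round 6: pos5(id94) recv 94: ELECTED

Answer: 63,94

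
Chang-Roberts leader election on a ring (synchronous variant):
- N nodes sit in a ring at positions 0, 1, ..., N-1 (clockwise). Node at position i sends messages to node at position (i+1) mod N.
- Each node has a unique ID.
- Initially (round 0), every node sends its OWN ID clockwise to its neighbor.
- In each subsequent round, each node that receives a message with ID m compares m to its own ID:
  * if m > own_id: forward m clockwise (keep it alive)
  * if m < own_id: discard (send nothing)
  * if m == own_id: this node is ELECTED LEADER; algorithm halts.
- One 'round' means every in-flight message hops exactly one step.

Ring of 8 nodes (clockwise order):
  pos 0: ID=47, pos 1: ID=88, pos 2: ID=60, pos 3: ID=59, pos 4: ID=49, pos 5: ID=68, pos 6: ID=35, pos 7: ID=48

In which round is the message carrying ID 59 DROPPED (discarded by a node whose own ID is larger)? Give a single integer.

Round 1: pos1(id88) recv 47: drop; pos2(id60) recv 88: fwd; pos3(id59) recv 60: fwd; pos4(id49) recv 59: fwd; pos5(id68) recv 49: drop; pos6(id35) recv 68: fwd; pos7(id48) recv 35: drop; pos0(id47) recv 48: fwd
Round 2: pos3(id59) recv 88: fwd; pos4(id49) recv 60: fwd; pos5(id68) recv 59: drop; pos7(id48) recv 68: fwd; pos1(id88) recv 48: drop
Round 3: pos4(id49) recv 88: fwd; pos5(id68) recv 60: drop; pos0(id47) recv 68: fwd
Round 4: pos5(id68) recv 88: fwd; pos1(id88) recv 68: drop
Round 5: pos6(id35) recv 88: fwd
Round 6: pos7(id48) recv 88: fwd
Round 7: pos0(id47) recv 88: fwd
Round 8: pos1(id88) recv 88: ELECTED
Message ID 59 originates at pos 3; dropped at pos 5 in round 2

Answer: 2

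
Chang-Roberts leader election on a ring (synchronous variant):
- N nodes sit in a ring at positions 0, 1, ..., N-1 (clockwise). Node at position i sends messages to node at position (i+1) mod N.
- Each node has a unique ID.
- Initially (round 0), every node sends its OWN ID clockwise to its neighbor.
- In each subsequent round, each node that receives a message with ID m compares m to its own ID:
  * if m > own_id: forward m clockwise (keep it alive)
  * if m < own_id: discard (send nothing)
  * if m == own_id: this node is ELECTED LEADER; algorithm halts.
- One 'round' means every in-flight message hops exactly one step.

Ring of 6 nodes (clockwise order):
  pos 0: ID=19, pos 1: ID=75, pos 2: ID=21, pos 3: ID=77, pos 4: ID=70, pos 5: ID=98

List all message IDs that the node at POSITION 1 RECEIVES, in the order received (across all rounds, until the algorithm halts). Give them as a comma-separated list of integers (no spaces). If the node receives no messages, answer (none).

Round 1: pos1(id75) recv 19: drop; pos2(id21) recv 75: fwd; pos3(id77) recv 21: drop; pos4(id70) recv 77: fwd; pos5(id98) recv 70: drop; pos0(id19) recv 98: fwd
Round 2: pos3(id77) recv 75: drop; pos5(id98) recv 77: drop; pos1(id75) recv 98: fwd
Round 3: pos2(id21) recv 98: fwd
Round 4: pos3(id77) recv 98: fwd
Round 5: pos4(id70) recv 98: fwd
Round 6: pos5(id98) recv 98: ELECTED

Answer: 19,98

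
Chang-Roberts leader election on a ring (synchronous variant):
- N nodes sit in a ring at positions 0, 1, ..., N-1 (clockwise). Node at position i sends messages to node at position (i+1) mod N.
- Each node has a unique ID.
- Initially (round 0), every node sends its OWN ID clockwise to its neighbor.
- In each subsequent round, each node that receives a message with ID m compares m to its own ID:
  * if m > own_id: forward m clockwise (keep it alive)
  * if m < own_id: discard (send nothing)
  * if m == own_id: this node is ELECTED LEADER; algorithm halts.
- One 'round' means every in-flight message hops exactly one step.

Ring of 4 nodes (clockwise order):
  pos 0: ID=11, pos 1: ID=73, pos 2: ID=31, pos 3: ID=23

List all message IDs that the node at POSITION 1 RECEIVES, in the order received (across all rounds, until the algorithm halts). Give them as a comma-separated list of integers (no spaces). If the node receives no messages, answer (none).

Answer: 11,23,31,73

Derivation:
Round 1: pos1(id73) recv 11: drop; pos2(id31) recv 73: fwd; pos3(id23) recv 31: fwd; pos0(id11) recv 23: fwd
Round 2: pos3(id23) recv 73: fwd; pos0(id11) recv 31: fwd; pos1(id73) recv 23: drop
Round 3: pos0(id11) recv 73: fwd; pos1(id73) recv 31: drop
Round 4: pos1(id73) recv 73: ELECTED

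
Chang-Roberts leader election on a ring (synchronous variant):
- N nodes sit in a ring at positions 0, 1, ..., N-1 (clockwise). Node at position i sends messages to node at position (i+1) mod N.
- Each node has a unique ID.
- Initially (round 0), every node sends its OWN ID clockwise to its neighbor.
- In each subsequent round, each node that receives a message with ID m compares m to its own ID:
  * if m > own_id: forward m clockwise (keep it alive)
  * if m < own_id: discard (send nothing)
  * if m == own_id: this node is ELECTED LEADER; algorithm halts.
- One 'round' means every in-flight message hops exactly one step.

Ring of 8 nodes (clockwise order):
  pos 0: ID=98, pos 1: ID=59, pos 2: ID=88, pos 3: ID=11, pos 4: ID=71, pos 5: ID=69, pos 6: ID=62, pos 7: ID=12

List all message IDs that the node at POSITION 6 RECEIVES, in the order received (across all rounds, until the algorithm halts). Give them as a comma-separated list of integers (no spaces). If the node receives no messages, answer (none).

Answer: 69,71,88,98

Derivation:
Round 1: pos1(id59) recv 98: fwd; pos2(id88) recv 59: drop; pos3(id11) recv 88: fwd; pos4(id71) recv 11: drop; pos5(id69) recv 71: fwd; pos6(id62) recv 69: fwd; pos7(id12) recv 62: fwd; pos0(id98) recv 12: drop
Round 2: pos2(id88) recv 98: fwd; pos4(id71) recv 88: fwd; pos6(id62) recv 71: fwd; pos7(id12) recv 69: fwd; pos0(id98) recv 62: drop
Round 3: pos3(id11) recv 98: fwd; pos5(id69) recv 88: fwd; pos7(id12) recv 71: fwd; pos0(id98) recv 69: drop
Round 4: pos4(id71) recv 98: fwd; pos6(id62) recv 88: fwd; pos0(id98) recv 71: drop
Round 5: pos5(id69) recv 98: fwd; pos7(id12) recv 88: fwd
Round 6: pos6(id62) recv 98: fwd; pos0(id98) recv 88: drop
Round 7: pos7(id12) recv 98: fwd
Round 8: pos0(id98) recv 98: ELECTED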